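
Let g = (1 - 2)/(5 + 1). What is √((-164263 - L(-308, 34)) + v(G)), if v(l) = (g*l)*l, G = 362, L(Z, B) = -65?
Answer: 2*I*√418587/3 ≈ 431.32*I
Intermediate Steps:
g = -⅙ (g = -1/6 = -1*⅙ = -⅙ ≈ -0.16667)
v(l) = -l²/6 (v(l) = (-l/6)*l = -l²/6)
√((-164263 - L(-308, 34)) + v(G)) = √((-164263 - 1*(-65)) - ⅙*362²) = √((-164263 + 65) - ⅙*131044) = √(-164198 - 65522/3) = √(-558116/3) = 2*I*√418587/3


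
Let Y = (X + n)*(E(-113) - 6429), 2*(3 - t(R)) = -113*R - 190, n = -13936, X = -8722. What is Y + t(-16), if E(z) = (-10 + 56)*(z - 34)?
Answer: 298880872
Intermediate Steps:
E(z) = -1564 + 46*z (E(z) = 46*(-34 + z) = -1564 + 46*z)
t(R) = 98 + 113*R/2 (t(R) = 3 - (-113*R - 190)/2 = 3 - (-190 - 113*R)/2 = 3 + (95 + 113*R/2) = 98 + 113*R/2)
Y = 298881678 (Y = (-8722 - 13936)*((-1564 + 46*(-113)) - 6429) = -22658*((-1564 - 5198) - 6429) = -22658*(-6762 - 6429) = -22658*(-13191) = 298881678)
Y + t(-16) = 298881678 + (98 + (113/2)*(-16)) = 298881678 + (98 - 904) = 298881678 - 806 = 298880872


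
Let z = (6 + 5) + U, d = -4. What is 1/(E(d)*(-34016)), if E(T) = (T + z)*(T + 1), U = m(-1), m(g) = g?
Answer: 1/612288 ≈ 1.6332e-6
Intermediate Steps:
U = -1
z = 10 (z = (6 + 5) - 1 = 11 - 1 = 10)
E(T) = (1 + T)*(10 + T) (E(T) = (T + 10)*(T + 1) = (10 + T)*(1 + T) = (1 + T)*(10 + T))
1/(E(d)*(-34016)) = 1/((10 + (-4)**2 + 11*(-4))*(-34016)) = 1/((10 + 16 - 44)*(-34016)) = 1/(-18*(-34016)) = 1/612288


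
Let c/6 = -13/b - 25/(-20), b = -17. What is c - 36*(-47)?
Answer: 57939/34 ≈ 1704.1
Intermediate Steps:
c = 411/34 (c = 6*(-13/(-17) - 25/(-20)) = 6*(-13*(-1/17) - 25*(-1/20)) = 6*(13/17 + 5/4) = 6*(137/68) = 411/34 ≈ 12.088)
c - 36*(-47) = 411/34 - 36*(-47) = 411/34 + 1692 = 57939/34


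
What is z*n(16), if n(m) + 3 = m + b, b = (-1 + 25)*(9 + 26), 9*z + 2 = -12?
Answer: -11942/9 ≈ -1326.9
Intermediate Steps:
z = -14/9 (z = -2/9 + (1/9)*(-12) = -2/9 - 4/3 = -14/9 ≈ -1.5556)
b = 840 (b = 24*35 = 840)
n(m) = 837 + m (n(m) = -3 + (m + 840) = -3 + (840 + m) = 837 + m)
z*n(16) = -14*(837 + 16)/9 = -14/9*853 = -11942/9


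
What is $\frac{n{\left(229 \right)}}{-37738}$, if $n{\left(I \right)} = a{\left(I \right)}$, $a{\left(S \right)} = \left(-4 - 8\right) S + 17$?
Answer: $\frac{2731}{37738} \approx 0.072367$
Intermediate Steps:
$a{\left(S \right)} = 17 - 12 S$ ($a{\left(S \right)} = - 12 S + 17 = 17 - 12 S$)
$n{\left(I \right)} = 17 - 12 I$
$\frac{n{\left(229 \right)}}{-37738} = \frac{17 - 2748}{-37738} = \left(17 - 2748\right) \left(- \frac{1}{37738}\right) = \left(-2731\right) \left(- \frac{1}{37738}\right) = \frac{2731}{37738}$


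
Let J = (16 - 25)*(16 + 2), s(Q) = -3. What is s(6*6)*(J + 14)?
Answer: 444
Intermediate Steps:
J = -162 (J = -9*18 = -162)
s(6*6)*(J + 14) = -3*(-162 + 14) = -3*(-148) = 444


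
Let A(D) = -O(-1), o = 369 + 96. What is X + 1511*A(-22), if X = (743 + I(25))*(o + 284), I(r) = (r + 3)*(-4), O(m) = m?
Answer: 474130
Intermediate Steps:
o = 465
I(r) = -12 - 4*r (I(r) = (3 + r)*(-4) = -12 - 4*r)
X = 472619 (X = (743 + (-12 - 4*25))*(465 + 284) = (743 + (-12 - 100))*749 = (743 - 112)*749 = 631*749 = 472619)
A(D) = 1 (A(D) = -1*(-1) = 1)
X + 1511*A(-22) = 472619 + 1511*1 = 472619 + 1511 = 474130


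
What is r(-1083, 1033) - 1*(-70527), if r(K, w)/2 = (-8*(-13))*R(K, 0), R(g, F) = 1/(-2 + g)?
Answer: 76521587/1085 ≈ 70527.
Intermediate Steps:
r(K, w) = 208/(-2 + K) (r(K, w) = 2*((-8*(-13))/(-2 + K)) = 2*(104/(-2 + K)) = 208/(-2 + K))
r(-1083, 1033) - 1*(-70527) = 208/(-2 - 1083) - 1*(-70527) = 208/(-1085) + 70527 = 208*(-1/1085) + 70527 = -208/1085 + 70527 = 76521587/1085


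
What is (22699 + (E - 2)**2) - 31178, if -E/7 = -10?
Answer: -3855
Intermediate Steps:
E = 70 (E = -7*(-10) = 70)
(22699 + (E - 2)**2) - 31178 = (22699 + (70 - 2)**2) - 31178 = (22699 + 68**2) - 31178 = (22699 + 4624) - 31178 = 27323 - 31178 = -3855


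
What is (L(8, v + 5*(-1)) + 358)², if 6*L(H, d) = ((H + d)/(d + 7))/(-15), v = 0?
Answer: 461347441/3600 ≈ 1.2815e+5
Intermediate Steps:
L(H, d) = -(H + d)/(90*(7 + d)) (L(H, d) = (((H + d)/(d + 7))/(-15))/6 = (((H + d)/(7 + d))*(-1/15))/6 = (-(H + d)/(15*(7 + d)))/6 = -(H + d)/(90*(7 + d)))
(L(8, v + 5*(-1)) + 358)² = ((-1*8 - (0 + 5*(-1)))/(90*(7 + (0 + 5*(-1)))) + 358)² = ((-8 - (0 - 5))/(90*(7 + (0 - 5))) + 358)² = ((-8 - 1*(-5))/(90*(7 - 5)) + 358)² = ((1/90)*(-8 + 5)/2 + 358)² = ((1/90)*(½)*(-3) + 358)² = (-1/60 + 358)² = (21479/60)² = 461347441/3600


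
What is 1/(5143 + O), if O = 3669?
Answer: 1/8812 ≈ 0.00011348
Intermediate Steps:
1/(5143 + O) = 1/(5143 + 3669) = 1/8812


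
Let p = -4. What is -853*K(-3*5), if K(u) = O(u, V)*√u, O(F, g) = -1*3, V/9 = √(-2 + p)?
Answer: 2559*I*√15 ≈ 9911.0*I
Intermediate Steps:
V = 9*I*√6 (V = 9*√(-2 - 4) = 9*√(-6) = 9*(I*√6) = 9*I*√6 ≈ 22.045*I)
O(F, g) = -3
K(u) = -3*√u
-853*K(-3*5) = -(-2559)*√(-3*5) = -(-2559)*√(-15) = -(-2559)*I*√15 = 2559*I*√15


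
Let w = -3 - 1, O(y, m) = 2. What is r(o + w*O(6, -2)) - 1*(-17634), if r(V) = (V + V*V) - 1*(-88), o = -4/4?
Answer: 17794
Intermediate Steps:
o = -1 (o = -4*¼ = -1)
w = -4
r(V) = 88 + V + V² (r(V) = (V + V²) + 88 = 88 + V + V²)
r(o + w*O(6, -2)) - 1*(-17634) = (88 + (-1 - 4*2) + (-1 - 4*2)²) - 1*(-17634) = (88 + (-1 - 8) + (-1 - 8)²) + 17634 = (88 - 9 + (-9)²) + 17634 = (88 - 9 + 81) + 17634 = 160 + 17634 = 17794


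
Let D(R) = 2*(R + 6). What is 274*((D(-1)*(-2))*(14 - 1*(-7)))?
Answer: -115080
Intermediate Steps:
D(R) = 12 + 2*R (D(R) = 2*(6 + R) = 12 + 2*R)
274*((D(-1)*(-2))*(14 - 1*(-7))) = 274*(((12 + 2*(-1))*(-2))*(14 - 1*(-7))) = 274*(((12 - 2)*(-2))*(14 + 7)) = 274*((10*(-2))*21) = 274*(-20*21) = 274*(-420) = -115080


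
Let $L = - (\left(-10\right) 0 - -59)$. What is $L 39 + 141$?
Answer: $-2160$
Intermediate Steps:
$L = -59$ ($L = - (0 + 59) = \left(-1\right) 59 = -59$)
$L 39 + 141 = \left(-59\right) 39 + 141 = -2301 + 141 = -2160$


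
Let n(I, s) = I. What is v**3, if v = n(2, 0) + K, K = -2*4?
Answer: -216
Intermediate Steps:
K = -8
v = -6 (v = 2 - 8 = -6)
v**3 = (-6)**3 = -216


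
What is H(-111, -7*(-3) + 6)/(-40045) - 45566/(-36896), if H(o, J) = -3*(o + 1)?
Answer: 181251479/147750032 ≈ 1.2267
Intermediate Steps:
H(o, J) = -3 - 3*o (H(o, J) = -3*(1 + o) = -3 - 3*o)
H(-111, -7*(-3) + 6)/(-40045) - 45566/(-36896) = (-3 - 3*(-111))/(-40045) - 45566/(-36896) = (-3 + 333)*(-1/40045) - 45566*(-1/36896) = 330*(-1/40045) + 22783/18448 = -66/8009 + 22783/18448 = 181251479/147750032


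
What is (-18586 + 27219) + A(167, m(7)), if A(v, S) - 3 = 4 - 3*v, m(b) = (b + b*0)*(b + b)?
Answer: 8139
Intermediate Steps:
m(b) = 2*b² (m(b) = (b + 0)*(2*b) = b*(2*b) = 2*b²)
A(v, S) = 7 - 3*v (A(v, S) = 3 + (4 - 3*v) = 7 - 3*v)
(-18586 + 27219) + A(167, m(7)) = (-18586 + 27219) + (7 - 3*167) = 8633 + (7 - 501) = 8633 - 494 = 8139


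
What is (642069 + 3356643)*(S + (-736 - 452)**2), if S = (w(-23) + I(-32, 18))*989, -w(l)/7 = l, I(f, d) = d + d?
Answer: 6422639244024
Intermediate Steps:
I(f, d) = 2*d
w(l) = -7*l
S = 194833 (S = (-7*(-23) + 2*18)*989 = (161 + 36)*989 = 197*989 = 194833)
(642069 + 3356643)*(S + (-736 - 452)**2) = (642069 + 3356643)*(194833 + (-736 - 452)**2) = 3998712*(194833 + (-1188)**2) = 3998712*(194833 + 1411344) = 3998712*1606177 = 6422639244024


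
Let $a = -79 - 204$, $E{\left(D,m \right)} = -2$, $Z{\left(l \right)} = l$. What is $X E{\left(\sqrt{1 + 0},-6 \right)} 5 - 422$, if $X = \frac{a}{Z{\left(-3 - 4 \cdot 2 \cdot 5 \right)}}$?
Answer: $- \frac{20976}{43} \approx -487.81$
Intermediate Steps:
$a = -283$ ($a = -79 - 204 = -283$)
$X = \frac{283}{43}$ ($X = - \frac{283}{-3 - 4 \cdot 2 \cdot 5} = - \frac{283}{-3 - 40} = - \frac{283}{-43} = \left(-283\right) \left(- \frac{1}{43}\right) = \frac{283}{43} \approx 6.5814$)
$X E{\left(\sqrt{1 + 0},-6 \right)} 5 - 422 = \frac{283 \left(\left(-2\right) 5\right)}{43} - 422 = \frac{283}{43} \left(-10\right) - 422 = - \frac{2830}{43} - 422 = - \frac{20976}{43}$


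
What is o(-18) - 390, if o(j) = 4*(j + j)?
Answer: -534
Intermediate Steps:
o(j) = 8*j (o(j) = 4*(2*j) = 8*j)
o(-18) - 390 = 8*(-18) - 390 = -144 - 390 = -534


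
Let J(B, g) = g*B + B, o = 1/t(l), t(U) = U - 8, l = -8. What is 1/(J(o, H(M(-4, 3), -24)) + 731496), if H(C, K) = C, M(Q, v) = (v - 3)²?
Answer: 16/11703935 ≈ 1.3671e-6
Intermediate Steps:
M(Q, v) = (-3 + v)²
t(U) = -8 + U
o = -1/16 (o = 1/(-8 - 8) = 1/(-16) = -1/16 ≈ -0.062500)
J(B, g) = B + B*g (J(B, g) = B*g + B = B + B*g)
1/(J(o, H(M(-4, 3), -24)) + 731496) = 1/(-(1 + (-3 + 3)²)/16 + 731496) = 1/(-(1 + 0²)/16 + 731496) = 1/(-(1 + 0)/16 + 731496) = 1/(-1/16*1 + 731496) = 1/(-1/16 + 731496) = 1/(11703935/16) = 16/11703935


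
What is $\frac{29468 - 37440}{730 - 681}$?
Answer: $- \frac{7972}{49} \approx -162.69$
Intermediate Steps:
$\frac{29468 - 37440}{730 - 681} = - \frac{7972}{49}$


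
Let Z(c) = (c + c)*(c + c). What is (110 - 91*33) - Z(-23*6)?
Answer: -79069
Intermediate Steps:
Z(c) = 4*c**2 (Z(c) = (2*c)*(2*c) = 4*c**2)
(110 - 91*33) - Z(-23*6) = (110 - 91*33) - 4*(-23*6)**2 = (110 - 3003) - 4*(-138)**2 = -2893 - 4*19044 = -2893 - 1*76176 = -2893 - 76176 = -79069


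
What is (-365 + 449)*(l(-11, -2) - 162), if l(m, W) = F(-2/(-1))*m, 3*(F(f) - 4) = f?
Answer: -17920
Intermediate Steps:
F(f) = 4 + f/3
l(m, W) = 14*m/3 (l(m, W) = (4 + (-2/(-1))/3)*m = (4 + (-2*(-1))/3)*m = (4 + (1/3)*2)*m = (4 + 2/3)*m = 14*m/3)
(-365 + 449)*(l(-11, -2) - 162) = (-365 + 449)*((14/3)*(-11) - 162) = 84*(-154/3 - 162) = 84*(-640/3) = -17920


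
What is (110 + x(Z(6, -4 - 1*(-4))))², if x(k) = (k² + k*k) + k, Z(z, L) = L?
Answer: 12100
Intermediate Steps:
x(k) = k + 2*k² (x(k) = (k² + k²) + k = 2*k² + k = k + 2*k²)
(110 + x(Z(6, -4 - 1*(-4))))² = (110 + (-4 - 1*(-4))*(1 + 2*(-4 - 1*(-4))))² = (110 + (-4 + 4)*(1 + 2*(-4 + 4)))² = (110 + 0*(1 + 2*0))² = (110 + 0*(1 + 0))² = (110 + 0*1)² = (110 + 0)² = 110² = 12100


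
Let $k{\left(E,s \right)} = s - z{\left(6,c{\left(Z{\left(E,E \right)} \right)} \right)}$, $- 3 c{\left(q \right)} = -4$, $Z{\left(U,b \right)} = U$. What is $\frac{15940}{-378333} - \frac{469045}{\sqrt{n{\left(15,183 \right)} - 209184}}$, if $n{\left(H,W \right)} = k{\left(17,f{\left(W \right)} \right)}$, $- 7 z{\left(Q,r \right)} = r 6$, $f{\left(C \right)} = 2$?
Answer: $- \frac{15940}{378333} + \frac{469045 i \sqrt{10249862}}{1464266} \approx -0.042132 + 1025.5 i$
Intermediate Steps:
$c{\left(q \right)} = \frac{4}{3}$ ($c{\left(q \right)} = \left(- \frac{1}{3}\right) \left(-4\right) = \frac{4}{3}$)
$z{\left(Q,r \right)} = - \frac{6 r}{7}$ ($z{\left(Q,r \right)} = - \frac{r 6}{7} = - \frac{6 r}{7}$)
$k{\left(E,s \right)} = \frac{8}{7} + s$ ($k{\left(E,s \right)} = s - \left(- \frac{6}{7}\right) \frac{4}{3} = s - - \frac{8}{7} = s + \frac{8}{7} = \frac{8}{7} + s$)
$n{\left(H,W \right)} = \frac{22}{7}$ ($n{\left(H,W \right)} = \frac{8}{7} + 2 = \frac{22}{7}$)
$\frac{15940}{-378333} - \frac{469045}{\sqrt{n{\left(15,183 \right)} - 209184}} = \frac{15940}{-378333} - \frac{469045}{\sqrt{\frac{22}{7} - 209184}} = 15940 \left(- \frac{1}{378333}\right) - \frac{469045}{\sqrt{- \frac{1464266}{7}}} = - \frac{15940}{378333} - \frac{469045}{\frac{1}{7} i \sqrt{10249862}} = - \frac{15940}{378333} - 469045 \left(- \frac{i \sqrt{10249862}}{1464266}\right) = - \frac{15940}{378333} + \frac{469045 i \sqrt{10249862}}{1464266}$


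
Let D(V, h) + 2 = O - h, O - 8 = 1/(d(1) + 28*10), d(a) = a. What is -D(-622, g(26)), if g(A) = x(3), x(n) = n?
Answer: -844/281 ≈ -3.0036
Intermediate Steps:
g(A) = 3
O = 2249/281 (O = 8 + 1/(1 + 28*10) = 8 + 1/(1 + 280) = 8 + 1/281 = 2249/281 ≈ 8.0036)
D(V, h) = 1687/281 - h (D(V, h) = -2 + (2249/281 - h) = 1687/281 - h)
-D(-622, g(26)) = -(1687/281 - 1*3) = -(1687/281 - 3) = -1*844/281 = -844/281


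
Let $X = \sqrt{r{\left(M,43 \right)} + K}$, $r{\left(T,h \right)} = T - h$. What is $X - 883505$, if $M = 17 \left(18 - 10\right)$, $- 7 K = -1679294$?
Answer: $-883505 + \frac{\sqrt{11759615}}{7} \approx -8.8302 \cdot 10^{5}$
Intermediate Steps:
$K = \frac{1679294}{7}$ ($K = \left(- \frac{1}{7}\right) \left(-1679294\right) = \frac{1679294}{7} \approx 2.399 \cdot 10^{5}$)
$M = 136$ ($M = 17 \cdot 8 = 136$)
$X = \frac{\sqrt{11759615}}{7}$ ($X = \sqrt{\left(136 - 43\right) + \frac{1679294}{7}} = \sqrt{93 + \frac{1679294}{7}} = \sqrt{\frac{1679945}{7}} = \frac{\sqrt{11759615}}{7} \approx 489.89$)
$X - 883505 = \frac{\sqrt{11759615}}{7} - 883505 = -883505 + \frac{\sqrt{11759615}}{7}$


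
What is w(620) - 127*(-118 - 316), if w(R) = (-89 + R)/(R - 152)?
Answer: 2866195/52 ≈ 55119.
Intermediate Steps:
w(R) = (-89 + R)/(-152 + R)
w(620) - 127*(-118 - 316) = (-89 + 620)/(-152 + 620) - 127*(-118 - 316) = 531/468 - 127*(-434) = (1/468)*531 - 1*(-55118) = 59/52 + 55118 = 2866195/52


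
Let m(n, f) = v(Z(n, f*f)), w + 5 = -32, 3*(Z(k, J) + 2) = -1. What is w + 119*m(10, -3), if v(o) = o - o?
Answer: -37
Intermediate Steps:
Z(k, J) = -7/3 (Z(k, J) = -2 + (⅓)*(-1) = -2 - ⅓ = -7/3)
w = -37 (w = -5 - 32 = -37)
v(o) = 0
m(n, f) = 0
w + 119*m(10, -3) = -37 + 119*0 = -37 + 0 = -37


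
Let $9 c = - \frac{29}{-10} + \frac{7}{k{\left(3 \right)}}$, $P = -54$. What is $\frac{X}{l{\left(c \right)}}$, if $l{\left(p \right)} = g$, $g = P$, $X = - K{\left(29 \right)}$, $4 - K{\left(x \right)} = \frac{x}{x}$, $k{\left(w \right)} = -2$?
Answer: $\frac{1}{18} \approx 0.055556$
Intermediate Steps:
$K{\left(x \right)} = 3$ ($K{\left(x \right)} = 4 - \frac{x}{x} = 4 - 1 = 3$)
$c = - \frac{1}{15}$ ($c = \frac{- \frac{29}{-10} + \frac{7}{-2}}{9} = \frac{\left(-29\right) \left(- \frac{1}{10}\right) + 7 \left(- \frac{1}{2}\right)}{9} = \frac{\frac{29}{10} - \frac{7}{2}}{9} = \frac{1}{9} \left(- \frac{3}{5}\right) = - \frac{1}{15} \approx -0.066667$)
$X = -3$ ($X = \left(-1\right) 3 = -3$)
$g = -54$
$l{\left(p \right)} = -54$
$\frac{X}{l{\left(c \right)}} = - \frac{3}{-54} = \left(-3\right) \left(- \frac{1}{54}\right) = \frac{1}{18}$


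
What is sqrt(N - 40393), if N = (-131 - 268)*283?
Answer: I*sqrt(153310) ≈ 391.55*I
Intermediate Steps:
N = -112917 (N = -399*283 = -112917)
sqrt(N - 40393) = sqrt(-112917 - 40393) = sqrt(-153310) = I*sqrt(153310)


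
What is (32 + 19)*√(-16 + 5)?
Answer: 51*I*√11 ≈ 169.15*I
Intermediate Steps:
(32 + 19)*√(-16 + 5) = 51*√(-11) = 51*(I*√11) = 51*I*√11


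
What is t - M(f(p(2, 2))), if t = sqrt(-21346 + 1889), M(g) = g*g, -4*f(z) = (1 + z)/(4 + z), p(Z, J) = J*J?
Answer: -25/1024 + I*sqrt(19457) ≈ -0.024414 + 139.49*I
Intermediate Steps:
p(Z, J) = J**2
f(z) = -(1 + z)/(4*(4 + z))
M(g) = g**2
t = I*sqrt(19457) (t = sqrt(-19457) = I*sqrt(19457) ≈ 139.49*I)
t - M(f(p(2, 2))) = I*sqrt(19457) - ((-1 - 1*2**2)/(4*(4 + 2**2)))**2 = I*sqrt(19457) - ((-1 - 1*4)/(4*(4 + 4)))**2 = I*sqrt(19457) - ((1/4)*(-1 - 4)/8)**2 = I*sqrt(19457) - ((1/4)*(1/8)*(-5))**2 = I*sqrt(19457) - (-5/32)**2 = I*sqrt(19457) - 1*25/1024 = I*sqrt(19457) - 25/1024 = -25/1024 + I*sqrt(19457)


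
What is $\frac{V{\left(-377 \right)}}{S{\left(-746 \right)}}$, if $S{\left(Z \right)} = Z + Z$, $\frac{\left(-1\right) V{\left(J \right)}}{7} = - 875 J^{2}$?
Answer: $- \frac{870540125}{1492} \approx -5.8347 \cdot 10^{5}$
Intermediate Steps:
$V{\left(J \right)} = 6125 J^{2}$ ($V{\left(J \right)} = - 7 \left(- 875 J^{2}\right) = 6125 J^{2}$)
$S{\left(Z \right)} = 2 Z$
$\frac{V{\left(-377 \right)}}{S{\left(-746 \right)}} = \frac{6125 \left(-377\right)^{2}}{2 \left(-746\right)} = \frac{6125 \cdot 142129}{-1492} = 870540125 \left(- \frac{1}{1492}\right) = - \frac{870540125}{1492}$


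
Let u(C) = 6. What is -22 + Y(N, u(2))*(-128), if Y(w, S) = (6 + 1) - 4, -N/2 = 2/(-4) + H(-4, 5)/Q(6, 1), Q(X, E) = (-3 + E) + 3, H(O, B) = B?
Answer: -406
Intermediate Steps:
Q(X, E) = E
N = -9 (N = -2*(2/(-4) + 5/1) = -2*(2*(-¼) + 5*1) = -2*(-½ + 5) = -2*9/2 = -9)
Y(w, S) = 3 (Y(w, S) = 7 - 4 = 3)
-22 + Y(N, u(2))*(-128) = -22 + 3*(-128) = -22 - 384 = -406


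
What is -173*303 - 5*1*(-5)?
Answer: -52394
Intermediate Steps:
-173*303 - 5*1*(-5) = -52419 - 5*(-5) = -52419 + 25 = -52394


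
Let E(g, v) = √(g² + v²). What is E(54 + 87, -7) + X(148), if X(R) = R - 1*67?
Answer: 81 + √19930 ≈ 222.17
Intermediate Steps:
X(R) = -67 + R (X(R) = R - 67 = -67 + R)
E(54 + 87, -7) + X(148) = √((54 + 87)² + (-7)²) + (-67 + 148) = √(141² + 49) + 81 = √(19881 + 49) + 81 = √19930 + 81 = 81 + √19930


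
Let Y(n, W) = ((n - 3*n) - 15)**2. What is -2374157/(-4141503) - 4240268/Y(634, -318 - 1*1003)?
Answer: -13653008920831/6817282531767 ≈ -2.0027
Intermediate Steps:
Y(n, W) = (-15 - 2*n)**2 (Y(n, W) = (-2*n - 15)**2 = (-15 - 2*n)**2)
-2374157/(-4141503) - 4240268/Y(634, -318 - 1*1003) = -2374157/(-4141503) - 4240268/(15 + 2*634)**2 = -2374157*(-1/4141503) - 4240268/(15 + 1268)**2 = 2374157/4141503 - 4240268/(1283**2) = 2374157/4141503 - 4240268/1646089 = -13653008920831/6817282531767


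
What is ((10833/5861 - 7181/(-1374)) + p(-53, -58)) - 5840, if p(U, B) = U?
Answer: -47399439119/8053014 ≈ -5885.9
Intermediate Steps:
((10833/5861 - 7181/(-1374)) + p(-53, -58)) - 5840 = ((10833/5861 - 7181/(-1374)) - 53) - 5840 = ((10833*(1/5861) - 7181*(-1/1374)) - 53) - 5840 = ((10833/5861 + 7181/1374) - 53) - 5840 = (56972383/8053014 - 53) - 5840 = -369837359/8053014 - 5840 = -47399439119/8053014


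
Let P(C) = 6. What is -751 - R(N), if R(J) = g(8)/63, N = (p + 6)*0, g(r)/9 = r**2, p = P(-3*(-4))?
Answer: -5321/7 ≈ -760.14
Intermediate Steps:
p = 6
g(r) = 9*r**2
N = 0 (N = (6 + 6)*0 = 12*0 = 0)
R(J) = 64/7 (R(J) = (9*8**2)/63 = (9*64)*(1/63) = 576*(1/63) = 64/7)
-751 - R(N) = -751 - 1*64/7 = -751 - 64/7 = -5321/7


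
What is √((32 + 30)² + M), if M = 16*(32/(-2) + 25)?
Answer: 2*√997 ≈ 63.151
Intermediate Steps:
M = 144 (M = 16*(32*(-½) + 25) = 16*(-16 + 25) = 16*9 = 144)
√((32 + 30)² + M) = √((32 + 30)² + 144) = √(62² + 144) = √(3844 + 144) = √3988 = 2*√997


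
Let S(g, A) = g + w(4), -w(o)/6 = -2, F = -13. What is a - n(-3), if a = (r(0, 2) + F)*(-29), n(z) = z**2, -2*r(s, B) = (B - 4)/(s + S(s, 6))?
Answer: 4387/12 ≈ 365.58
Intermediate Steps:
w(o) = 12 (w(o) = -6*(-2) = 12)
S(g, A) = 12 + g (S(g, A) = g + 12 = 12 + g)
r(s, B) = -(-4 + B)/(2*(12 + 2*s)) (r(s, B) = -(B - 4)/(2*(s + (12 + s))) = -(-4 + B)/(2*(12 + 2*s)))
a = 4495/12 (a = ((4 - 1*2)/(4*(6 + 0)) - 13)*(-29) = ((1/4)*(4 - 2)/6 - 13)*(-29) = ((1/4)*(1/6)*2 - 13)*(-29) = (1/12 - 13)*(-29) = -155/12*(-29) = 4495/12 ≈ 374.58)
a - n(-3) = 4495/12 - 1*(-3)**2 = 4495/12 - 1*9 = 4495/12 - 9 = 4387/12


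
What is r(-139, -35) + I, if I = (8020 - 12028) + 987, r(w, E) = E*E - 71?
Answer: -1867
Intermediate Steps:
r(w, E) = -71 + E² (r(w, E) = E² - 71 = -71 + E²)
I = -3021 (I = -4008 + 987 = -3021)
r(-139, -35) + I = (-71 + (-35)²) - 3021 = (-71 + 1225) - 3021 = 1154 - 3021 = -1867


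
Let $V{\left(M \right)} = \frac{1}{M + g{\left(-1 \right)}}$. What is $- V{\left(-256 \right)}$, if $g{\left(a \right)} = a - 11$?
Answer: $\frac{1}{268} \approx 0.0037313$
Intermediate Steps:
$g{\left(a \right)} = -11 + a$ ($g{\left(a \right)} = a - 11 = -11 + a$)
$V{\left(M \right)} = \frac{1}{-12 + M}$ ($V{\left(M \right)} = \frac{1}{M - 12} = \frac{1}{-12 + M}$)
$- V{\left(-256 \right)} = - \frac{1}{-12 - 256} = - \frac{1}{-268} = \left(-1\right) \left(- \frac{1}{268}\right) = \frac{1}{268}$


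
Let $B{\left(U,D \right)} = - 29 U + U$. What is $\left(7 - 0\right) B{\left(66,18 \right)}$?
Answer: $-12936$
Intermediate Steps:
$B{\left(U,D \right)} = - 28 U$
$\left(7 - 0\right) B{\left(66,18 \right)} = \left(7 - 0\right) \left(\left(-28\right) 66\right) = \left(7 + 0\right) \left(-1848\right) = 7 \left(-1848\right) = -12936$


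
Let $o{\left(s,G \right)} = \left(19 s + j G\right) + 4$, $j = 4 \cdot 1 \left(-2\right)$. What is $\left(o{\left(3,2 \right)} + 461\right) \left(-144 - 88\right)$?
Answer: $-117392$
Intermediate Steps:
$j = -8$ ($j = 4 \left(-2\right) = -8$)
$o{\left(s,G \right)} = 4 - 8 G + 19 s$ ($o{\left(s,G \right)} = \left(19 s - 8 G\right) + 4 = \left(- 8 G + 19 s\right) + 4 = 4 - 8 G + 19 s$)
$\left(o{\left(3,2 \right)} + 461\right) \left(-144 - 88\right) = \left(\left(4 - 16 + 19 \cdot 3\right) + 461\right) \left(-144 - 88\right) = \left(\left(4 - 16 + 57\right) + 461\right) \left(-232\right) = \left(45 + 461\right) \left(-232\right) = 506 \left(-232\right) = -117392$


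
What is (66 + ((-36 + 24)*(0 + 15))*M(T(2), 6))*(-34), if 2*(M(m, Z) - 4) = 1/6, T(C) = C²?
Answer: 22746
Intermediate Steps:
M(m, Z) = 49/12 (M(m, Z) = 4 + (½)/6 = 4 + (½)*(⅙) = 4 + 1/12 = 49/12)
(66 + ((-36 + 24)*(0 + 15))*M(T(2), 6))*(-34) = (66 + ((-36 + 24)*(0 + 15))*(49/12))*(-34) = (66 - 12*15*(49/12))*(-34) = (66 - 180*49/12)*(-34) = (66 - 735)*(-34) = -669*(-34) = 22746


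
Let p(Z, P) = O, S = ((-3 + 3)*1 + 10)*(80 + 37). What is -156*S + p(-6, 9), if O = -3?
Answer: -182523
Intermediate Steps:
S = 1170 (S = (0*1 + 10)*117 = (0 + 10)*117 = 10*117 = 1170)
p(Z, P) = -3
-156*S + p(-6, 9) = -156*1170 - 3 = -182520 - 3 = -182523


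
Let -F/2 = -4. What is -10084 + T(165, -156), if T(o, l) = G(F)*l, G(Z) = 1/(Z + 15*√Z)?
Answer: -2188072/217 - 585*√2/217 ≈ -10087.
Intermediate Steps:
F = 8 (F = -2*(-4) = 8)
T(o, l) = l/(8 + 30*√2) (T(o, l) = l/(8 + 15*√8) = l/(8 + 15*(2*√2)) = l/(8 + 30*√2))
-10084 + T(165, -156) = -10084 + (-1/217*(-156) + (15/868)*(-156)*√2) = -10084 + (156/217 - 585*√2/217) = -2188072/217 - 585*√2/217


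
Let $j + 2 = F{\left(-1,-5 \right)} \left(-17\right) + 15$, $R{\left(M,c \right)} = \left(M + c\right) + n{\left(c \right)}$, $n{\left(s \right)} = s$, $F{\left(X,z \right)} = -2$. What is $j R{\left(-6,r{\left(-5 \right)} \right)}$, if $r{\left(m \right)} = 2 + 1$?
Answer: $0$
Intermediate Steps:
$r{\left(m \right)} = 3$
$R{\left(M,c \right)} = M + 2 c$ ($R{\left(M,c \right)} = \left(M + c\right) + c = M + 2 c$)
$j = 47$ ($j = -2 + \left(\left(-2\right) \left(-17\right) + 15\right) = -2 + \left(34 + 15\right) = -2 + 49 = 47$)
$j R{\left(-6,r{\left(-5 \right)} \right)} = 47 \left(-6 + 2 \cdot 3\right) = 47 \left(-6 + 6\right) = 47 \cdot 0 = 0$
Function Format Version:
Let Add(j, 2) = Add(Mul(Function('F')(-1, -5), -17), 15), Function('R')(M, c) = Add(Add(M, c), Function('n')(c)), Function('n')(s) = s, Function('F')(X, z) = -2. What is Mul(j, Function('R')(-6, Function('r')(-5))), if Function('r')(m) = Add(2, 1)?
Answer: 0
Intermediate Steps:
Function('r')(m) = 3
Function('R')(M, c) = Add(M, Mul(2, c)) (Function('R')(M, c) = Add(Add(M, c), c) = Add(M, Mul(2, c)))
j = 47 (j = Add(-2, Add(Mul(-2, -17), 15)) = Add(-2, Add(34, 15)) = Add(-2, 49) = 47)
Mul(j, Function('R')(-6, Function('r')(-5))) = Mul(47, Add(-6, Mul(2, 3))) = Mul(47, Add(-6, 6)) = Mul(47, 0) = 0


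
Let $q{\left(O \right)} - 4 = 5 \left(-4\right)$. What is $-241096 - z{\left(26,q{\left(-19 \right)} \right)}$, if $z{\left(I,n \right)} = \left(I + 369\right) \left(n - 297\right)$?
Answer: $-117461$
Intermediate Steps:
$q{\left(O \right)} = -16$ ($q{\left(O \right)} = 4 + 5 \left(-4\right) = 4 - 20 = -16$)
$z{\left(I,n \right)} = \left(-297 + n\right) \left(369 + I\right)$ ($z{\left(I,n \right)} = \left(369 + I\right) \left(-297 + n\right) = \left(-297 + n\right) \left(369 + I\right)$)
$-241096 - z{\left(26,q{\left(-19 \right)} \right)} = -241096 - \left(-109593 - 7722 + 369 \left(-16\right) + 26 \left(-16\right)\right) = -241096 - \left(-109593 - 7722 - 5904 - 416\right) = -241096 - -123635 = -241096 + 123635 = -117461$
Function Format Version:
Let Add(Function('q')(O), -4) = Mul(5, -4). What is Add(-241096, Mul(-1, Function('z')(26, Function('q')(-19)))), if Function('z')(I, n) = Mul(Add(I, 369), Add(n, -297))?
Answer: -117461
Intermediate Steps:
Function('q')(O) = -16 (Function('q')(O) = Add(4, Mul(5, -4)) = Add(4, -20) = -16)
Function('z')(I, n) = Mul(Add(-297, n), Add(369, I)) (Function('z')(I, n) = Mul(Add(369, I), Add(-297, n)) = Mul(Add(-297, n), Add(369, I)))
Add(-241096, Mul(-1, Function('z')(26, Function('q')(-19)))) = Add(-241096, Mul(-1, Add(-109593, Mul(-297, 26), Mul(369, -16), Mul(26, -16)))) = Add(-241096, Mul(-1, Add(-109593, -7722, -5904, -416))) = Add(-241096, Mul(-1, -123635)) = Add(-241096, 123635) = -117461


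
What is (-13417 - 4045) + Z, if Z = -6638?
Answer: -24100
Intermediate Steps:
(-13417 - 4045) + Z = (-13417 - 4045) - 6638 = -17462 - 6638 = -24100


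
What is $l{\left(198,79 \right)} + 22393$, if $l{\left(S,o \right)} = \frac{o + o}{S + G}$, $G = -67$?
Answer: $\frac{2933641}{131} \approx 22394.0$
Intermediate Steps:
$l{\left(S,o \right)} = \frac{2 o}{-67 + S}$ ($l{\left(S,o \right)} = \frac{o + o}{S - 67} = \frac{2 o}{-67 + S}$)
$l{\left(198,79 \right)} + 22393 = 2 \cdot 79 \frac{1}{-67 + 198} + 22393 = 2 \cdot 79 \cdot \frac{1}{131} + 22393 = \frac{158}{131} + 22393 = \frac{2933641}{131}$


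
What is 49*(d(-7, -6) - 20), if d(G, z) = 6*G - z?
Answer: -2744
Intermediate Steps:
d(G, z) = -z + 6*G
49*(d(-7, -6) - 20) = 49*((-1*(-6) + 6*(-7)) - 20) = 49*((6 - 42) - 20) = 49*(-36 - 20) = 49*(-56) = -2744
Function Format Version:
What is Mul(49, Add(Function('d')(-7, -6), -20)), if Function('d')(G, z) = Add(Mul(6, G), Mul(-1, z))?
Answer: -2744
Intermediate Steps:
Function('d')(G, z) = Add(Mul(-1, z), Mul(6, G))
Mul(49, Add(Function('d')(-7, -6), -20)) = Mul(49, Add(Add(Mul(-1, -6), Mul(6, -7)), -20)) = Mul(49, Add(Add(6, -42), -20)) = Mul(49, Add(-36, -20)) = Mul(49, -56) = -2744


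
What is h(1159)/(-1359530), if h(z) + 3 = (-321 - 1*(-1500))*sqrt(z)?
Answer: 3/1359530 - 1179*sqrt(1159)/1359530 ≈ -0.029521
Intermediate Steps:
h(z) = -3 + 1179*sqrt(z) (h(z) = -3 + (-321 - 1*(-1500))*sqrt(z) = -3 + (-321 + 1500)*sqrt(z) = -3 + 1179*sqrt(z))
h(1159)/(-1359530) = (-3 + 1179*sqrt(1159))/(-1359530) = (-3 + 1179*sqrt(1159))*(-1/1359530) = 3/1359530 - 1179*sqrt(1159)/1359530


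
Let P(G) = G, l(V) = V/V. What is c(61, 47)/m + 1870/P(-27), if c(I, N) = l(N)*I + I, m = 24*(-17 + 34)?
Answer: -126611/1836 ≈ -68.960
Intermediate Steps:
l(V) = 1
m = 408 (m = 24*17 = 408)
c(I, N) = 2*I (c(I, N) = 1*I + I = I + I = 2*I)
c(61, 47)/m + 1870/P(-27) = (2*61)/408 + 1870/(-27) = 122*(1/408) + 1870*(-1/27) = 61/204 - 1870/27 = -126611/1836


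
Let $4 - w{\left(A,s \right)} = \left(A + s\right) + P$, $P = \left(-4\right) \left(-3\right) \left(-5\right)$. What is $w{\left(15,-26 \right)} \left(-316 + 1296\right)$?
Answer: $73500$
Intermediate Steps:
$P = -60$ ($P = 12 \left(-5\right) = -60$)
$w{\left(A,s \right)} = 64 - A - s$ ($w{\left(A,s \right)} = 4 - \left(\left(A + s\right) - 60\right) = 4 - \left(-60 + A + s\right) = 64 - A - s$)
$w{\left(15,-26 \right)} \left(-316 + 1296\right) = \left(64 - 15 - -26\right) \left(-316 + 1296\right) = \left(64 - 15 + 26\right) 980 = 75 \cdot 980 = 73500$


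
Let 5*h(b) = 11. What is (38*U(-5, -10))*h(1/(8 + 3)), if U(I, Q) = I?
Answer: -418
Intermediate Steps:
h(b) = 11/5 (h(b) = (⅕)*11 = 11/5)
(38*U(-5, -10))*h(1/(8 + 3)) = (38*(-5))*(11/5) = -190*11/5 = -418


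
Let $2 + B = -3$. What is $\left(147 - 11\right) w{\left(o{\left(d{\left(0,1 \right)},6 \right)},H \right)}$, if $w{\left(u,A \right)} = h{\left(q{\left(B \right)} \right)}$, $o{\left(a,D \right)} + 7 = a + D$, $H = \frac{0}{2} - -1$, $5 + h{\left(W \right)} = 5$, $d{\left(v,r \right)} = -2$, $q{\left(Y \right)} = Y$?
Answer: $0$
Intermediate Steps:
$B = -5$ ($B = -2 - 3 = -5$)
$h{\left(W \right)} = 0$ ($h{\left(W \right)} = -5 + 5 = 0$)
$H = 1$ ($H = 0 \cdot \frac{1}{2} + 1 = 0 + 1 = 1$)
$o{\left(a,D \right)} = -7 + D + a$ ($o{\left(a,D \right)} = -7 + \left(a + D\right) = -7 + \left(D + a\right) = -7 + D + a$)
$w{\left(u,A \right)} = 0$
$\left(147 - 11\right) w{\left(o{\left(d{\left(0,1 \right)},6 \right)},H \right)} = \left(147 - 11\right) 0 = 136 \cdot 0 = 0$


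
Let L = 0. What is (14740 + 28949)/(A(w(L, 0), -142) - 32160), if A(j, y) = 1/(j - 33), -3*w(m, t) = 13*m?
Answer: -1441737/1061281 ≈ -1.3585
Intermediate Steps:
w(m, t) = -13*m/3
A(j, y) = 1/(-33 + j)
(14740 + 28949)/(A(w(L, 0), -142) - 32160) = (14740 + 28949)/(1/(-33 - 13/3*0) - 32160) = 43689/(1/(-33 + 0) - 32160) = 43689/(1/(-33) - 32160) = 43689/(-1/33 - 32160) = 43689/(-1061281/33) = 43689*(-33/1061281) = -1441737/1061281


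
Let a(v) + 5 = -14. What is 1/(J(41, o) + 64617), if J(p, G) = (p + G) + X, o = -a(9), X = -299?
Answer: 1/64378 ≈ 1.5533e-5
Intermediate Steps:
a(v) = -19 (a(v) = -5 - 14 = -19)
o = 19 (o = -1*(-19) = 19)
J(p, G) = -299 + G + p (J(p, G) = (p + G) - 299 = (G + p) - 299 = -299 + G + p)
1/(J(41, o) + 64617) = 1/((-299 + 19 + 41) + 64617) = 1/(-239 + 64617) = 1/64378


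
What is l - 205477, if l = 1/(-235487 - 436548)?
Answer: -138087735696/672035 ≈ -2.0548e+5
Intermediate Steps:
l = -1/672035 (l = 1/(-672035) = -1/672035 ≈ -1.4880e-6)
l - 205477 = -1/672035 - 205477 = -138087735696/672035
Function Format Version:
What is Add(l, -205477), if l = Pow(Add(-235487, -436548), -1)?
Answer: Rational(-138087735696, 672035) ≈ -2.0548e+5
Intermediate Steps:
l = Rational(-1, 672035) (l = Pow(-672035, -1) = Rational(-1, 672035) ≈ -1.4880e-6)
Add(l, -205477) = Add(Rational(-1, 672035), -205477) = Rational(-138087735696, 672035)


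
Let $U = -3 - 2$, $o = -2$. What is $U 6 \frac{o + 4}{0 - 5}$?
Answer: $12$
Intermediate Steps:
$U = -5$ ($U = -3 - 2 = -5$)
$U 6 \frac{o + 4}{0 - 5} = \left(-5\right) 6 \frac{-2 + 4}{0 - 5} = - 30 \frac{2}{-5} = - 30 \cdot 2 \left(- \frac{1}{5}\right) = \left(-30\right) \left(- \frac{2}{5}\right) = 12$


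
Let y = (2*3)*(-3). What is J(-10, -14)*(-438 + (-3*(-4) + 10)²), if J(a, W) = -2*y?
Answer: 1656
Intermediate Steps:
y = -18 (y = 6*(-3) = -18)
J(a, W) = 36 (J(a, W) = -2*(-18) = 36)
J(-10, -14)*(-438 + (-3*(-4) + 10)²) = 36*(-438 + (-3*(-4) + 10)²) = 36*(-438 + (12 + 10)²) = 36*(-438 + 22²) = 36*(-438 + 484) = 36*46 = 1656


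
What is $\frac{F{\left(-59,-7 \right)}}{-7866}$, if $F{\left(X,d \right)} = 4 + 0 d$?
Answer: $- \frac{2}{3933} \approx -0.00050852$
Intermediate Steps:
$F{\left(X,d \right)} = 4$ ($F{\left(X,d \right)} = 4 + 0 = 4$)
$\frac{F{\left(-59,-7 \right)}}{-7866} = \frac{4}{-7866} = 4 \left(- \frac{1}{7866}\right) = - \frac{2}{3933}$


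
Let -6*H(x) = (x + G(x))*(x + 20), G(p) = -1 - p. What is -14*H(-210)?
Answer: 1330/3 ≈ 443.33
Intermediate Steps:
H(x) = 10/3 + x/6 (H(x) = -(x + (-1 - x))*(x + 20)/6 = -(-1)*(20 + x)/6 = -(-20 - x)/6 = 10/3 + x/6)
-14*H(-210) = -14*(10/3 + (⅙)*(-210)) = -14*(10/3 - 35) = -14*(-95/3) = 1330/3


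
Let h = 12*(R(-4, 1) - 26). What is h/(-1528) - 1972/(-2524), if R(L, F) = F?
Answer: 235651/241042 ≈ 0.97763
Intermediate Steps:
h = -300 (h = 12*(1 - 26) = 12*(-25) = -300)
h/(-1528) - 1972/(-2524) = -300/(-1528) - 1972/(-2524) = -300*(-1/1528) - 1972*(-1/2524) = 75/382 + 493/631 = 235651/241042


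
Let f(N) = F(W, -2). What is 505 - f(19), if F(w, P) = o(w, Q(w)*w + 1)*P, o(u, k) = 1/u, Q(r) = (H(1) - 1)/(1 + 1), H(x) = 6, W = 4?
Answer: 1011/2 ≈ 505.50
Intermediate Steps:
Q(r) = 5/2 (Q(r) = (6 - 1)/(1 + 1) = 5/2)
F(w, P) = P/w
f(N) = -1/2 (f(N) = -2/4 = -2*1/4 = -1/2)
505 - f(19) = 505 - 1*(-1/2) = 505 + 1/2 = 1011/2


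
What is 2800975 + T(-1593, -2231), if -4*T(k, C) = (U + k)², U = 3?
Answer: 2168950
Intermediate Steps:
T(k, C) = -(3 + k)²/4
2800975 + T(-1593, -2231) = 2800975 - (3 - 1593)²/4 = 2800975 - ¼*(-1590)² = 2800975 - ¼*2528100 = 2800975 - 632025 = 2168950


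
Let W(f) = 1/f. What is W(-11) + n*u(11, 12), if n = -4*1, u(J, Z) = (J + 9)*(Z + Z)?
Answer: -21121/11 ≈ -1920.1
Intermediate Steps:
u(J, Z) = 2*Z*(9 + J) (u(J, Z) = (9 + J)*(2*Z) = 2*Z*(9 + J))
n = -4
W(-11) + n*u(11, 12) = 1/(-11) - 8*12*(9 + 11) = -1/11 - 8*12*20 = -1/11 - 4*480 = -1/11 - 1920 = -21121/11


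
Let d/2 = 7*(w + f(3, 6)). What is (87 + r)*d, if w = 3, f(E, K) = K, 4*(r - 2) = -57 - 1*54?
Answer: 15435/2 ≈ 7717.5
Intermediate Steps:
r = -103/4 (r = 2 + (-57 - 1*54)/4 = 2 + (-57 - 54)/4 = 2 + (¼)*(-111) = 2 - 111/4 = -103/4 ≈ -25.750)
d = 126 (d = 2*(7*(3 + 6)) = 2*(7*9) = 2*63 = 126)
(87 + r)*d = (87 - 103/4)*126 = (245/4)*126 = 15435/2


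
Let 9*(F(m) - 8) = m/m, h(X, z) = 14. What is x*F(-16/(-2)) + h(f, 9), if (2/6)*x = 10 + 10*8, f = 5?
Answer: 2204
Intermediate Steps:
x = 270 (x = 3*(10 + 10*8) = 3*(10 + 80) = 3*90 = 270)
F(m) = 73/9 (F(m) = 8 + (m/m)/9 = 8 + (1/9)*1 = 8 + 1/9 = 73/9)
x*F(-16/(-2)) + h(f, 9) = 270*(73/9) + 14 = 2190 + 14 = 2204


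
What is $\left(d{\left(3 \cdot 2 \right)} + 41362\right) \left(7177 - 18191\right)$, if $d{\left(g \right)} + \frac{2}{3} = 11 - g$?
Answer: $- \frac{1366826386}{3} \approx -4.5561 \cdot 10^{8}$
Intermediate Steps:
$d{\left(g \right)} = \frac{31}{3} - g$ ($d{\left(g \right)} = - \frac{2}{3} - \left(-11 + g\right) = \frac{31}{3} - g$)
$\left(d{\left(3 \cdot 2 \right)} + 41362\right) \left(7177 - 18191\right) = \left(\left(\frac{31}{3} - 3 \cdot 2\right) + 41362\right) \left(7177 - 18191\right) = \left(\left(\frac{31}{3} - 6\right) + 41362\right) \left(-11014\right) = \left(\frac{13}{3} + 41362\right) \left(-11014\right) = \frac{124099}{3} \left(-11014\right) = - \frac{1366826386}{3}$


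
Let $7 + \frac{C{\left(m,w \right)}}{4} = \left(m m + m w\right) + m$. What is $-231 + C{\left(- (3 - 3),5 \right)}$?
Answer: $-259$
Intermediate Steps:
$C{\left(m,w \right)} = -28 + 4 m + 4 m^{2} + 4 m w$ ($C{\left(m,w \right)} = -28 + 4 \left(\left(m m + m w\right) + m\right) = -28 + 4 \left(\left(m^{2} + m w\right) + m\right) = -28 + 4 \left(m + m^{2} + m w\right) = -28 + \left(4 m + 4 m^{2} + 4 m w\right) = -28 + 4 m + 4 m^{2} + 4 m w$)
$-231 + C{\left(- (3 - 3),5 \right)} = -231 + \left(-28 + 4 \left(- (3 - 3)\right) + 4 \left(- (3 - 3)\right)^{2} + 4 \left(- (3 - 3)\right) 5\right) = -231 + \left(-28 + 4 \left(\left(-1\right) 0\right) + 4 \left(\left(-1\right) 0\right)^{2} + 4 \left(\left(-1\right) 0\right) 5\right) = -231 + \left(-28 + 4 \cdot 0 + 4 \cdot 0^{2} + 4 \cdot 0 \cdot 5\right) = -231 + \left(-28 + 0 + 4 \cdot 0 + 0\right) = -231 + \left(-28 + 0 + 0 + 0\right) = -231 - 28 = -259$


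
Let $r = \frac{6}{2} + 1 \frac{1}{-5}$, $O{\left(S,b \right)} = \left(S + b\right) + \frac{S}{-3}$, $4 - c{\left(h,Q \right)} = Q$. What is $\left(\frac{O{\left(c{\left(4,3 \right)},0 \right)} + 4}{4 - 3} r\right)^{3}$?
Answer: $\frac{7529536}{3375} \approx 2231.0$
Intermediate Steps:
$c{\left(h,Q \right)} = 4 - Q$
$O{\left(S,b \right)} = b + \frac{2 S}{3}$ ($O{\left(S,b \right)} = \left(S + b\right) + S \left(- \frac{1}{3}\right) = \left(S + b\right) - \frac{S}{3} = b + \frac{2 S}{3}$)
$r = \frac{14}{5}$ ($r = 6 \cdot \frac{1}{2} + 1 \left(- \frac{1}{5}\right) = 3 - \frac{1}{5} = \frac{14}{5} \approx 2.8$)
$\left(\frac{O{\left(c{\left(4,3 \right)},0 \right)} + 4}{4 - 3} r\right)^{3} = \left(\frac{\left(0 + \frac{2 \left(4 - 3\right)}{3}\right) + 4}{4 - 3} \cdot \frac{14}{5}\right)^{3} = \left(\frac{\left(0 + \frac{2 \left(4 - 3\right)}{3}\right) + 4}{1} \cdot \frac{14}{5}\right)^{3} = \left(\left(\left(0 + \frac{2}{3} \cdot 1\right) + 4\right) 1 \cdot \frac{14}{5}\right)^{3} = \left(\left(\left(0 + \frac{2}{3}\right) + 4\right) 1 \cdot \frac{14}{5}\right)^{3} = \left(\left(\frac{2}{3} + 4\right) 1 \cdot \frac{14}{5}\right)^{3} = \left(\frac{14}{3} \cdot 1 \cdot \frac{14}{5}\right)^{3} = \left(\frac{14}{3} \cdot \frac{14}{5}\right)^{3} = \left(\frac{196}{15}\right)^{3} = \frac{7529536}{3375}$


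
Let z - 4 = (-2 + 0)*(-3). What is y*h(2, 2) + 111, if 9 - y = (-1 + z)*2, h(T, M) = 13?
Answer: -6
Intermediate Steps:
z = 10 (z = 4 + (-2 + 0)*(-3) = 4 - 2*(-3) = 4 + 6 = 10)
y = -9 (y = 9 - (-1 + 10)*2 = 9 - 9*2 = 9 - 1*18 = 9 - 18 = -9)
y*h(2, 2) + 111 = -9*13 + 111 = -117 + 111 = -6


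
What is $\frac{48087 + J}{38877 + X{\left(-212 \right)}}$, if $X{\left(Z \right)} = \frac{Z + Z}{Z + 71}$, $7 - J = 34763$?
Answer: $\frac{1879671}{5482081} \approx 0.34288$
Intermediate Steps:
$J = -34756$ ($J = 7 - 34763 = -34756$)
$X{\left(Z \right)} = \frac{2 Z}{71 + Z}$
$\frac{48087 + J}{38877 + X{\left(-212 \right)}} = \frac{48087 - 34756}{38877 + 2 \left(-212\right) \frac{1}{71 - 212}} = \frac{13331}{38877 + 2 \left(-212\right) \frac{1}{-141}} = \frac{13331}{38877 + 2 \left(-212\right) \left(- \frac{1}{141}\right)} = \frac{13331}{38877 + \frac{424}{141}} = \frac{13331}{\frac{5482081}{141}} = 13331 \cdot \frac{141}{5482081} = \frac{1879671}{5482081}$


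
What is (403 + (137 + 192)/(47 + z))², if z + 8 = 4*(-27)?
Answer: 755040484/4761 ≈ 1.5859e+5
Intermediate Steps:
z = -116 (z = -8 + 4*(-27) = -8 - 108 = -116)
(403 + (137 + 192)/(47 + z))² = (403 + (137 + 192)/(47 - 116))² = (403 + 329/(-69))² = (403 + 329*(-1/69))² = (403 - 329/69)² = (27478/69)² = 755040484/4761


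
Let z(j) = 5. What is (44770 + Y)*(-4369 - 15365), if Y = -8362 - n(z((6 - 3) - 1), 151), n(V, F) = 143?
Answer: -715653510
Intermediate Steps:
Y = -8505 (Y = -8362 - 1*143 = -8362 - 143 = -8505)
(44770 + Y)*(-4369 - 15365) = (44770 - 8505)*(-4369 - 15365) = 36265*(-19734) = -715653510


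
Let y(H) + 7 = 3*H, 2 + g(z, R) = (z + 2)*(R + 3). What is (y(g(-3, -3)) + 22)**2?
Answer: 81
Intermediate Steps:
g(z, R) = -2 + (2 + z)*(3 + R) (g(z, R) = -2 + (z + 2)*(R + 3) = -2 + (2 + z)*(3 + R))
y(H) = -7 + 3*H
(y(g(-3, -3)) + 22)**2 = ((-7 + 3*(4 + 2*(-3) + 3*(-3) - 3*(-3))) + 22)**2 = ((-7 + 3*(4 - 6 - 9 + 9)) + 22)**2 = ((-7 + 3*(-2)) + 22)**2 = ((-7 - 6) + 22)**2 = (-13 + 22)**2 = 9**2 = 81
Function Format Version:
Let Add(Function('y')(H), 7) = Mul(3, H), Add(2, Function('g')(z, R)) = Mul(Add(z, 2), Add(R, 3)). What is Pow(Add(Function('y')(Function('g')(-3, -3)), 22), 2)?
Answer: 81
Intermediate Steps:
Function('g')(z, R) = Add(-2, Mul(Add(2, z), Add(3, R))) (Function('g')(z, R) = Add(-2, Mul(Add(z, 2), Add(R, 3))) = Add(-2, Mul(Add(2, z), Add(3, R))))
Function('y')(H) = Add(-7, Mul(3, H))
Pow(Add(Function('y')(Function('g')(-3, -3)), 22), 2) = Pow(Add(Add(-7, Mul(3, Add(4, Mul(2, -3), Mul(3, -3), Mul(-3, -3)))), 22), 2) = Pow(Add(Add(-7, Mul(3, Add(4, -6, -9, 9))), 22), 2) = Pow(Add(Add(-7, Mul(3, -2)), 22), 2) = Pow(Add(Add(-7, -6), 22), 2) = Pow(Add(-13, 22), 2) = Pow(9, 2) = 81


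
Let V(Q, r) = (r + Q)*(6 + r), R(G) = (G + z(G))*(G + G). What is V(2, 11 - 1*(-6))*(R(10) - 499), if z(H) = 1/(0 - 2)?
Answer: -135033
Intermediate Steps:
z(H) = -½ (z(H) = 1/(-2) = -½)
R(G) = 2*G*(-½ + G) (R(G) = (G - ½)*(G + G) = (-½ + G)*(2*G) = 2*G*(-½ + G))
V(Q, r) = (6 + r)*(Q + r) (V(Q, r) = (Q + r)*(6 + r) = (6 + r)*(Q + r))
V(2, 11 - 1*(-6))*(R(10) - 499) = ((11 - 1*(-6))² + 6*2 + 6*(11 - 1*(-6)) + 2*(11 - 1*(-6)))*(10*(-1 + 2*10) - 499) = ((11 + 6)² + 12 + 6*(11 + 6) + 2*(11 + 6))*(10*(-1 + 20) - 499) = (17² + 12 + 6*17 + 2*17)*(10*19 - 499) = (289 + 12 + 102 + 34)*(190 - 499) = 437*(-309) = -135033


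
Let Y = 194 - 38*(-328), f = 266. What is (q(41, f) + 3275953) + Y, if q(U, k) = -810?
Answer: 3287801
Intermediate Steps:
Y = 12658 (Y = 194 + 12464 = 12658)
(q(41, f) + 3275953) + Y = (-810 + 3275953) + 12658 = 3275143 + 12658 = 3287801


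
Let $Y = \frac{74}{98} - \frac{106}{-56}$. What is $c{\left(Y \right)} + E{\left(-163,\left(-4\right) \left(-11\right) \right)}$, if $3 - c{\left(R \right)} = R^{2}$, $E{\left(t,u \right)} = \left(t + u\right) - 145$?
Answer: $- \frac{10295937}{38416} \approx -268.01$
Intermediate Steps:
$E{\left(t,u \right)} = -145 + t + u$
$Y = \frac{519}{196}$ ($Y = 74 \cdot \frac{1}{98} - - \frac{53}{28} = \frac{37}{49} + \frac{53}{28} = \frac{519}{196} \approx 2.648$)
$c{\left(R \right)} = 3 - R^{2}$
$c{\left(Y \right)} + E{\left(-163,\left(-4\right) \left(-11\right) \right)} = \left(3 - \left(\frac{519}{196}\right)^{2}\right) - 264 = \left(3 - \frac{269361}{38416}\right) - 264 = - \frac{154113}{38416} - 264 = - \frac{10295937}{38416}$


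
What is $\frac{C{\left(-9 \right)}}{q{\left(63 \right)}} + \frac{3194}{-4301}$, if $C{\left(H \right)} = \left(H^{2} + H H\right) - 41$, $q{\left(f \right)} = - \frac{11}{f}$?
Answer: $- \frac{2983787}{4301} \approx -693.74$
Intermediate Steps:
$C{\left(H \right)} = -41 + 2 H^{2}$ ($C{\left(H \right)} = \left(H^{2} + H^{2}\right) - 41 = 2 H^{2} - 41 = -41 + 2 H^{2}$)
$\frac{C{\left(-9 \right)}}{q{\left(63 \right)}} + \frac{3194}{-4301} = \frac{-41 + 2 \left(-9\right)^{2}}{\left(-11\right) \frac{1}{63}} + \frac{3194}{-4301} = \frac{-41 + 2 \cdot 81}{\left(-11\right) \frac{1}{63}} + 3194 \left(- \frac{1}{4301}\right) = \frac{-41 + 162}{- \frac{11}{63}} - \frac{3194}{4301} = 121 \left(- \frac{63}{11}\right) - \frac{3194}{4301} = -693 - \frac{3194}{4301} = - \frac{2983787}{4301}$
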